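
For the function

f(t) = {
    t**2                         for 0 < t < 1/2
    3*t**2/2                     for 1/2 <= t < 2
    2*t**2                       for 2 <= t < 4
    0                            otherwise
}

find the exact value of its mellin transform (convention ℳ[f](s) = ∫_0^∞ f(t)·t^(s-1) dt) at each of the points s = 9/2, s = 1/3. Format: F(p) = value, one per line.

F(9/2) = 32768/13 - 8193*sqrt(2)/1664
F(1/3) = 3*2**(1/3)*(-32 + 511*2**(1/3))/112

decompose at 1/2, 2; ℳ[f](s) sums the 3 pieces' integrals
the [0, 1/2) slice contributes ∫ t**2·t^(s-1) dt
between 1/2 and 2 the integrand is 3*t**2/2·t^(s-1)
segment 2 to 4 holds 2*t**2; add its integral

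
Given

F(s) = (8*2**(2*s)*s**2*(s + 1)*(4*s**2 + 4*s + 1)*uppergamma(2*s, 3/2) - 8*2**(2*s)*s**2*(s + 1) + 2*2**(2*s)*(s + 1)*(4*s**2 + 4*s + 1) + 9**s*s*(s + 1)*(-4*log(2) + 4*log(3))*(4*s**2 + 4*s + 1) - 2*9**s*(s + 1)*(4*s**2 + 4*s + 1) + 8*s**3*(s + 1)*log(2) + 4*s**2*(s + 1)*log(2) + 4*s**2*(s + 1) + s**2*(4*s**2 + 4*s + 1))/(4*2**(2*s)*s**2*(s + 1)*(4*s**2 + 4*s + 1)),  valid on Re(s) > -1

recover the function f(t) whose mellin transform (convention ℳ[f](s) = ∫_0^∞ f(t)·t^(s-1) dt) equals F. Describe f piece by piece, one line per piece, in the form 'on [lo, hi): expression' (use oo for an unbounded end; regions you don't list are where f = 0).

the power substitution comes off first: t**2 on [0, 1/2); t*log(t) on [1/2, 1); log(t) on [1, 3/2); …
along the cuts 1/4, 1, 9/4, ℳ[f](s) splits into 4 integrals
[0, 1/4) adds the kernel integral of t
segment 1/4 to 1 holds sqrt(t)*log(sqrt(t)); add its integral
on [1, 9/4): add ∫ log(sqrt(t))·t^(s-1) dt
for t in [9/4, ∞): the term is ∫ exp(-sqrt(t))·t^(s-1)

on [0, 1/4): t
on [1/4, 1): sqrt(t)*log(sqrt(t))
on [1, 9/4): log(sqrt(t))
on [9/4, oo): exp(-sqrt(t))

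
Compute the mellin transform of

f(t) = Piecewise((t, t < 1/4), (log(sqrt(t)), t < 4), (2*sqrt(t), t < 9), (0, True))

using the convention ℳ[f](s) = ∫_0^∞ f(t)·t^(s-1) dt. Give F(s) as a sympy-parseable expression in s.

remove the power substitution first: t**2 on [0, 1/2); log(t) on [1/2, 2); 2*t on [2, 3)
linearity at 1/4, 4 turns ℳ[f](s) into 3 summed integrals
segment [0, 1/4) carries t; integrate it
∫ over [1/4, 4) of log(sqrt(t))·t^(s-1) joins the sum
segment [4, 9) carries 2*sqrt(t); integrate it

(-32*2**(4*s)*s**2*(s + 1) + 4*2**(4*s)*s*(s + 1)*(2*s + 1)*log(2) - 2*2**(4*s)*(s + 1)*(2*s + 1) + 48*6**(2*s)*s**2*(s + 1) + s**2*(2*s + 1) + 4*s*(s + 1)*(2*s + 1)*log(2) + 2*(s + 1)*(2*s + 1))/(4*2**(2*s)*s**2*(s + 1)*(2*s + 1))
  Re(s) > -1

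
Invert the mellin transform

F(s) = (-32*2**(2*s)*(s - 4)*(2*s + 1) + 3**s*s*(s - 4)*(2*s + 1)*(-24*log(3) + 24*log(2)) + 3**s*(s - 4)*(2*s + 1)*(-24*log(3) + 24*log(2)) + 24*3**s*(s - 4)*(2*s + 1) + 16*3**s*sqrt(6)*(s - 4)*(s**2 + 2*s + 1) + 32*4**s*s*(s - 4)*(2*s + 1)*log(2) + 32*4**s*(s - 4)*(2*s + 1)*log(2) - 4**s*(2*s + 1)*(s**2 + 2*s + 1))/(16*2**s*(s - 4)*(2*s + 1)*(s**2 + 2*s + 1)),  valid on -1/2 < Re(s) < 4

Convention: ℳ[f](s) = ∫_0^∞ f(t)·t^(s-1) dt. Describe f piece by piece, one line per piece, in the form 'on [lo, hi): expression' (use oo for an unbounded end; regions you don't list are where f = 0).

slice at 3/2, 2, transform all 3 pieces, and sum them
between 0 and 3/2 the integrand is sqrt(t)·t^(s-1)
[3/2, 2) adds the kernel integral of t*log(t)
∫ t**(-4)·t^(s-1) over [2, ∞)

on [0, 3/2): sqrt(t)
on [3/2, 2): t*log(t)
on [2, oo): t**(-4)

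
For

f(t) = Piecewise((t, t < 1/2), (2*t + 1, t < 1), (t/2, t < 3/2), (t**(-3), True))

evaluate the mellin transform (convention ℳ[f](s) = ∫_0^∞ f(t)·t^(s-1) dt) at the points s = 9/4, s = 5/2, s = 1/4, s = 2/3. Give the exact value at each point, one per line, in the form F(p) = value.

linearity at 1/2, 1, 3/2 turns ℳ[f](s) into 4 summed integrals
between 0 and 1/2 the integrand is t·t^(s-1)
on [1/2, 1) integrate f = (2*t + 1) against the kernel
on [1, 3/2) integrate f = t/2 against the kernel
∫ t**(-3)·t^(s-1) over [3/2, ∞)

F(9/4) = 2**(3/4)*(-70 + 424*2**(1/4) + 659*3**(1/4))/936
F(5/2) = -19*sqrt(2)/280 + 29/35 + 305*sqrt(6)/336
F(1/4) = 2**(3/4)*(-6534 + 1051*3**(1/4) + 7722*2**(1/4))/2970
F(2/3) = 2**(1/3)*(-2268 + 727*3**(2/3) + 3024*2**(2/3))/2520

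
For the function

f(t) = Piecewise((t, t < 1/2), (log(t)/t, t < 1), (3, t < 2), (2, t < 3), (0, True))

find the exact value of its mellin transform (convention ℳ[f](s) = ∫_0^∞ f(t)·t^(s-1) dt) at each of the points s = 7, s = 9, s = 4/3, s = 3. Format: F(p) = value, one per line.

F(7) = log(2)/384 + 9213567/14336
F(9) = log(2)/2048 + 3266548597/737280
F(4/3) = -45/4 + 3*2**(2/3)*log(2)/2 + 3*2**(1/3)/2 + 9*3**(1/3)/2 + 255*2**(2/3)/56
F(3) = log(2)/8 + 3743/192

treat the 4 regions marked off by 1/2, 1, 2 separately and sum
between 0 and 1/2 the integrand is t·t^(s-1)
for t in [1/2, 1): the term is ∫ log(t)/t·t^(s-1)
the [1, 2) slice contributes ∫ 3·t^(s-1) dt
for t in [2, 3): the term is ∫ 2·t^(s-1)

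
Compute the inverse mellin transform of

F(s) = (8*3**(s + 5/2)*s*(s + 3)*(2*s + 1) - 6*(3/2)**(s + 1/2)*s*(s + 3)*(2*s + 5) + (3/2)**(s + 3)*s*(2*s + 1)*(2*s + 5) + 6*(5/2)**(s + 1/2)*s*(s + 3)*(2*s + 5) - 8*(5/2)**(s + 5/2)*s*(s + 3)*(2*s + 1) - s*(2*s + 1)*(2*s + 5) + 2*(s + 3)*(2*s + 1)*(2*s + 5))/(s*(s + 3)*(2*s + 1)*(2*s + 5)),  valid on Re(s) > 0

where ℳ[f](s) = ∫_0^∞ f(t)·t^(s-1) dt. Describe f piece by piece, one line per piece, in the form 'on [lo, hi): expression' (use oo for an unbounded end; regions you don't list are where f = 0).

breakpoints 1, 3/2, 5/2: one integral from each of the 4 segments
between 0 and 1 the integrand is 2·t^(s-1)
the [1, 3/2) slice contributes ∫ t**3·t^(s-1) dt
between 3/2 and 5/2 the integrand is 3*sqrt(t)·t^(s-1)
the [5/2, 3) slice contributes ∫ 4*t**(5/2)·t^(s-1) dt

on [0, 1): 2
on [1, 3/2): t**3
on [3/2, 5/2): 3*sqrt(t)
on [5/2, 3): 4*t**(5/2)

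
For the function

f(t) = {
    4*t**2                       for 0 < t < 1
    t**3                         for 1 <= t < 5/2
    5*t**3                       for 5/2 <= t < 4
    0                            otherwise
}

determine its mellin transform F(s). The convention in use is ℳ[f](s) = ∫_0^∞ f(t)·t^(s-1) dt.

split f at 1, 5/2: ℳ[f](s) collects 3 kernel integrals
the [0, 1) slice contributes ∫ 4*t**2·t^(s-1) dt
[1, 5/2) adds the kernel integral of t**3
segment 5/2 to 4 holds 5*t**3; add its integral

(640*2**(2*s)*(s + 2) + 6*s + 20 - 125*5**s*(s + 2)/2**s)/(2*(s + 2)*(s + 3))
  Re(s) > -2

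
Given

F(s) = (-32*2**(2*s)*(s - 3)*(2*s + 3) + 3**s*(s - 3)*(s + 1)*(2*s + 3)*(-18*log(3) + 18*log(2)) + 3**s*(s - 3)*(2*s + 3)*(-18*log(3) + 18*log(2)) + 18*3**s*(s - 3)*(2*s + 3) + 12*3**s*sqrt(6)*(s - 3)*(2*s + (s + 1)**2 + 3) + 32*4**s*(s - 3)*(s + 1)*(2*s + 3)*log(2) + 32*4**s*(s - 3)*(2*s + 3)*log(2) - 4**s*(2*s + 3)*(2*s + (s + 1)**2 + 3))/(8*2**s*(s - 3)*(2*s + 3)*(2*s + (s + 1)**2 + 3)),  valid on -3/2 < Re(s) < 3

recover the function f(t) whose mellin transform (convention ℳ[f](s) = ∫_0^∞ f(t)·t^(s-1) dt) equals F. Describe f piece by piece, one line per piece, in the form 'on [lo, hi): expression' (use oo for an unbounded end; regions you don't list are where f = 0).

on [0, 3/2): t**(3/2)
on [3/2, 2): t**2*log(t)
on [2, oo): t**(-3)

strip the shared t-power: sqrt(t) on [0, 3/2); t*log(t) on [3/2, 2); t**(-4) on [2, ∞)
split f at 3/2, 2: ℳ[f](s) collects 3 kernel integrals
segment [0, 3/2) carries t**(3/2); integrate it
segment 3/2 to 2 holds t**2*log(t); add its integral
for t in [2, ∞): the term is ∫ t**(-3)·t^(s-1)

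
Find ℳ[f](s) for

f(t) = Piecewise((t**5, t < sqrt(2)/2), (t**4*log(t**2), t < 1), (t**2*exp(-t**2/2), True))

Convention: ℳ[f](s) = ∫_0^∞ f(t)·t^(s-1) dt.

(-16*2**(s/2)*(s + 5) + 8*2**s*(s + 5)*(4*s + (s + 2)**2 + 12)*uppergamma(s/2 + 1, 1/2) + 4*s + (s + 2)*(s + 5)*log(4) + 4*(s + 5)*log(2) + sqrt(2)*(4*s + (s + 2)**2 + 12) + 20)/(8*2**(s/2)*(s + 5)*(4*s + (s + 2)**2 + 12))
  Re(s) > -5

remove the power substitution first: t**(5/2) on [0, 1/2); t**2*log(t) on [1/2, 1); t*exp(-t/2) on [1, ∞)
peel off the shared t-power: t**(3/2) on [0, 1/2); t*log(t) on [1/2, 1); exp(-t/2) on [1, ∞)
f breaks at sqrt(2)/2, 1 into 3 integrals to sum
∫ over [0, sqrt(2)/2) of t**5·t^(s-1) joins the sum
between sqrt(2)/2 and 1 the integrand is t**4*log(t**2)·t^(s-1)
between 1 and ∞ the integrand is t**2*exp(-t**2/2)·t^(s-1)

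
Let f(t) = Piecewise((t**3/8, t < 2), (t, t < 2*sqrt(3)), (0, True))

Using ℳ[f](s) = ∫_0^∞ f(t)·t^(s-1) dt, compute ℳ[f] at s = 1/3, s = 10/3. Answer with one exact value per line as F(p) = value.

back out the common scale on t: t**3 on [0, 1); 2*t on [1, sqrt(3))
strip the power substitution: t**(3/2) on [0, 1); 2*sqrt(t) on [1, 3)
f breaks at 2 into 2 integrals to sum
on [0, 2) integrate f = t**3/8 against the kernel
∫ over [2, 2*sqrt(3)) of t·t^(s-1) joins the sum

F(1/3) = 3*2**(1/3)*(-4 + 5*3**(2/3))/10
F(10/3) = 24*2**(1/3)*(-25 + 342*3**(1/6))/247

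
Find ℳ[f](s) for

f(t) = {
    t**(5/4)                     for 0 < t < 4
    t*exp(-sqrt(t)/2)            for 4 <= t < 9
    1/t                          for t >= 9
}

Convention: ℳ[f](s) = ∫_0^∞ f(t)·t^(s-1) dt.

reversing the shared t-power: t**(1/4) on [0, 4); exp(-sqrt(t)/2) on [4, 9); t**(-2) on [9, ∞)
undo the power substitution: sqrt(t) on [0, 2); exp(-t/2) on [2, 3); t**(-4) on [3, ∞)
split f at 4, 9: ℳ[f](s) collects 3 kernel integrals
on [0, 4): add ∫ t**(5/4)·t^(s-1) dt
piece [4, 9): integrate t*exp(-sqrt(t)/2) against the kernel
segment 9 to ∞ holds 1/t; add its integral

(8*2**(2*s)*(s - 1)*(4*s + 5)*uppergamma(2*s + 2, 1) - 8*2**(2*s)*(s - 1)*(4*s + 5)*uppergamma(2*s + 2, 3/2) + 16*2**(2*s + 1/2)*(s - 1) - 9**s*(4*s + 5)/9)/((s - 1)*(4*s + 5))
  -5/4 < Re(s) < 1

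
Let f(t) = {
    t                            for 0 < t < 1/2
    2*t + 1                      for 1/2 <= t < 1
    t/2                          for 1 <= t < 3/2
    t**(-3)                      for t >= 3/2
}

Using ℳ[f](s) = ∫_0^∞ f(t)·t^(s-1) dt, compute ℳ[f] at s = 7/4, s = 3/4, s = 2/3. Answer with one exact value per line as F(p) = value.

treat the 4 regions marked off by 1/2, 1, 3/2 separately and sum
over [0, 1/2), the kernel integral of t enters the sum
∫ over [1/2, 1) of (2*t + 1)·t^(s-1) joins the sum
[1, 3/2) adds the kernel integral of t/2
∫ over [3/2, ∞) of t**(-3)·t^(s-1) joins the sum

F(7/4) = 2**(1/4)*(-2610 + 5299*3**(3/4) + 7740*2**(3/4))/13860
F(3/4) = 2**(1/4)*(-2754 + 953*3**(3/4) + 3726*2**(3/4))/3402
F(2/3) = 2**(1/3)*(-2268 + 727*3**(2/3) + 3024*2**(2/3))/2520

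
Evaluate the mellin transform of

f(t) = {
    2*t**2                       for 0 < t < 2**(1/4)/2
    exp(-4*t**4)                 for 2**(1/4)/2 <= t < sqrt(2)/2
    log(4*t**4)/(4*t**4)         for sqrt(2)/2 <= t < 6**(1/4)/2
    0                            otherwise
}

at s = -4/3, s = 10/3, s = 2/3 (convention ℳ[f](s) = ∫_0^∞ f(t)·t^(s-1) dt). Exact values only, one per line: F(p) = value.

F(-4/3) = -3**(2/3)*log(3)/12 - 3**(2/3)/16 - 2**(2/3)*uppergamma(-1/3, 1)/4 + 3**(2/3)*log(2)/12 + 9*2**(2/3)/64 + 2**(2/3)*uppergamma(-1/3, 1/2)/4 + 3*sqrt(2)/2
F(10/3) = sqrt(2)*(-192*3**(5/6) + log(2**(32*3**(5/6))/3**(32*3**(5/6))) - 8*2**(5/6)*uppergamma(5/6, 1) + 3*sqrt(2) + 8*2**(5/6)*uppergamma(5/6, 1/2) + 288*2**(5/6))/256
F(2/3) = sqrt(2)*(-96*3**(1/6) + log(2**(80*3**(1/6))/3**(80*3**(1/6))) - 100*2**(1/6)*uppergamma(1/6, 1) + 100*2**(1/6)*uppergamma(1/6, 1/2) + 75*sqrt(2) + 144*2**(1/6))/800

back out the power substitution: 2*t on [0, sqrt(2)/4); exp(-4*t**2) on [sqrt(2)/4, 1/2); log(4*t**2)/(4*t**2) on [1/2, sqrt(6)/4)
invert the common scale on t to get t on [0, sqrt(2)/2); exp(-t**2) on [sqrt(2)/2, 1); log(t**2)/t**2 on [1, sqrt(6)/2)
peel off the power substitution: sqrt(t) on [0, 1/2); exp(-t) on [1/2, 1); log(t)/t on [1, 3/2)
decompose at 2**(1/4)/2, sqrt(2)/2; ℳ[f](s) sums the 3 pieces' integrals
over [0, 2**(1/4)/2), the kernel integral of 2*t**2 enters the sum
segment 2**(1/4)/2 to sqrt(2)/2 holds exp(-4*t**4); add its integral
segment [sqrt(2)/2, 6**(1/4)/2) carries log(4*t**4)/(4*t**4); integrate it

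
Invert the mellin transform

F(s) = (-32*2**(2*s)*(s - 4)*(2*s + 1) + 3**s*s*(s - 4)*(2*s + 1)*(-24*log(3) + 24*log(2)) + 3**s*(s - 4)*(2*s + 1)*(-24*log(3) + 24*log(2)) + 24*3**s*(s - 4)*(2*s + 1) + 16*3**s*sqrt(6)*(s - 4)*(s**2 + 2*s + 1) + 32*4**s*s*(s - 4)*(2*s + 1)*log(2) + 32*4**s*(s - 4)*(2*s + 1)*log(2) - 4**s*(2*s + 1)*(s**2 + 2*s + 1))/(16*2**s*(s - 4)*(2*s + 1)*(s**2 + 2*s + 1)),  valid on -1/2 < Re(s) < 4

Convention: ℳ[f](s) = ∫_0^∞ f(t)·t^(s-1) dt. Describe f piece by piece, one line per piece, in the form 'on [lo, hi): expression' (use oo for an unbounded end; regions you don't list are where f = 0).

on [0, 3/2): sqrt(t)
on [3/2, 2): t*log(t)
on [2, oo): t**(-4)

split f at 3/2, 2: ℳ[f](s) collects 3 kernel integrals
[0, 3/2) adds the kernel integral of sqrt(t)
on [3/2, 2) integrate f = t*log(t) against the kernel
over [2, ∞), the kernel integral of t**(-4) enters the sum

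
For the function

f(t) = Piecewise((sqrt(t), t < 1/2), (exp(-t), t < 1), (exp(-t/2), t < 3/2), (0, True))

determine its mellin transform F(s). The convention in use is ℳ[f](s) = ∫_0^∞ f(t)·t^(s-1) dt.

f breaks at 1/2, 1 into 3 integrals to sum
for t in [0, 1/2): the term is ∫ sqrt(t)·t^(s-1)
segment 1/2 to 1 holds exp(-t); add its integral
over [1, 3/2), the kernel integral of exp(-t/2) enters the sum

(2**s*(2*s + 1)*uppergamma(s, 1/2) - 2**s*(2*s + 1)*uppergamma(s, 1) + 4**s*(2*s + 1)*uppergamma(s, 1/2) - 4**s*(2*s + 1)*uppergamma(s, 3/4) + sqrt(2))/(2**s*(2*s + 1))
  Re(s) > -1/2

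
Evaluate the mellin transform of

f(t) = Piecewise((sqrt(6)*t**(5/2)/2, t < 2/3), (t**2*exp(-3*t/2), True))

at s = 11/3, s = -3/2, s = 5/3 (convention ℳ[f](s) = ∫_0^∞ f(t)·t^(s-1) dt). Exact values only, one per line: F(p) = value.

F(11/3) = 32*12**(1/3)*(6 + 37*uppergamma(17/3, 1))/26973
F(-3/2) = sqrt(6)*(sqrt(pi)*erfc(1) + 1)/3
F(5/3) = 8*12**(1/3)*(6 + 25*uppergamma(11/3, 1))/2025

strip the shared t-power: sqrt(6)*t**(3/2)/2 on [0, 2/3); t*exp(-3*t/2) on [2/3, ∞)
remove the shared t-power first: sqrt(6)*sqrt(t)/2 on [0, 2/3); exp(-3*t/2) on [2/3, ∞)
peel off the common scale on t: sqrt(t) on [0, 1); exp(-t) on [1, ∞)
cuts at 2/3: linearity sums the 2 kernel integrals
[0, 2/3) adds the kernel integral of sqrt(6)*t**(5/2)/2
∫ over [2/3, ∞) of t**2*exp(-3*t/2)·t^(s-1) joins the sum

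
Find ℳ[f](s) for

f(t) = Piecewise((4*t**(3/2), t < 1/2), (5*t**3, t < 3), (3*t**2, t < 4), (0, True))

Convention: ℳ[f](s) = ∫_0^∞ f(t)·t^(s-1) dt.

slice at 1/2, 3, transform all 3 pieces, and sum them
on [0, 1/2) integrate f = 4*t**(3/2) against the kernel
segment [1/2, 3) carries 5*t**3; integrate it
on [3, 4) integrate f = 3*t**2 against the kernel

(384*2**(2*s)*(s + 3)*(2*s + 3) + 16*2**(1/2 - s)*(s + 2)*(s + 3) + 1080*3**s*(s + 2)*(2*s + 3) - 216*3**s*(s + 3)*(2*s + 3) - 5*(s + 2)*(2*s + 3)/2**s)/(8*(s + 2)*(s + 3)*(2*s + 3))
  Re(s) > -3/2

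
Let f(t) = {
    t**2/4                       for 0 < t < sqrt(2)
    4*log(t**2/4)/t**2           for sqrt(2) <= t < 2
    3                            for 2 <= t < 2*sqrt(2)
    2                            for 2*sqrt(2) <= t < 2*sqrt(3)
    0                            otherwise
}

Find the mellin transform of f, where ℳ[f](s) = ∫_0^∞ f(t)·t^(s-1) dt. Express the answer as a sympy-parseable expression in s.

reversing the common scale on t: t**2 on [0, sqrt(2)/2); log(t**2)/t**2 on [sqrt(2)/2, 1); 3 on [1, sqrt(2)); …
strip the power substitution: t on [0, 1/2); log(t)/t on [1/2, 1); 3 on [1, 2); …
along the cuts sqrt(2), 2, 2*sqrt(2), ℳ[f](s) splits into 4 integrals
on [0, sqrt(2)) integrate f = t**2/4 against the kernel
on [sqrt(2), 2): add ∫ 4*log(t**2/4)/t**2·t^(s-1) dt
segment [2, 2*sqrt(2)) carries 3; integrate it
piece [2*sqrt(2), 2*sqrt(3)): integrate 2 against the kernel

2**(s/2)*(-4*2**(s/2)*s*(s + 2) - 6*2**(s/2)*(s + 2)*(s**2 - 4*s + 4) + 2*2**s*(s + 2)*(s**2 - 4*s + 4) + 4*6**(s/2)*(s + 2)*(s**2 - 4*s + 4) + 4*s**2*(s + 2)*log(2) - 8*s*(s + 2)*log(2) + 8*s*(s + 2) + s*(s**2 - 4*s + 4))/(2*s*(s + 2)*(s**2 - 4*s + 4))
  Re(s) > -2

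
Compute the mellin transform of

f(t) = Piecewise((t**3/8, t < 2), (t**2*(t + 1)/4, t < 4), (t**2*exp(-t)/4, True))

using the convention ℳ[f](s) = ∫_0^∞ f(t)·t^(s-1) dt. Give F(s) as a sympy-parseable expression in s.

(80*2**(2*s)*(s + 2) + 16*2**(2*s) - 8*2**s*(s + 2) - 4*2**s + (s + 2)*(s + 3)*uppergamma(s + 2, 4))/(4*(s + 2)*(s + 3))
  Re(s) > -3

back out the common scale on t: t**3 on [0, 1); t**2*(2*t + 1) on [1, 2); t**2*exp(-2*t) on [2, ∞)
invert the shared t-power to get t on [0, 1); 2*t + 1 on [1, 2); exp(-2*t) on [2, ∞)
treat the 3 regions marked off by 2, 4 separately and sum
on [0, 2) integrate f = t**3/8 against the kernel
for t in [2, 4): the term is ∫ t**2*(t + 1)/4·t^(s-1)
on [4, ∞): add ∫ t**2*exp(-t)/4·t^(s-1) dt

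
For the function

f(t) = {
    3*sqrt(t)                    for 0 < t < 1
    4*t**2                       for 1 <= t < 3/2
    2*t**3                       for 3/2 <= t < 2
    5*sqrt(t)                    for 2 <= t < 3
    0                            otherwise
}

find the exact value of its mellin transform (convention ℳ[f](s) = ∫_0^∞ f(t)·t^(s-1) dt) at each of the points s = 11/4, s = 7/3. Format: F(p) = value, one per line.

F(11/4) = -160*2**(1/4)/13 + 20/247 + 2835*2**(1/4)*3**(3/4)/3496 + 256*2**(3/4)/23 + 540*3**(1/4)/13
F(7/3) = -120*2**(5/6)/17 + 30/221 + 6075*2**(2/3)*3**(1/3)/6656 + 12*2**(1/3) + 270*3**(5/6)/17

treat the 4 regions marked off by 1, 3/2, 2 separately and sum
over [0, 1), the kernel integral of 3*sqrt(t) enters the sum
over [1, 3/2), the kernel integral of 4*t**2 enters the sum
between 3/2 and 2 the integrand is 2*t**3·t^(s-1)
∫ 5*sqrt(t)·t^(s-1) over [2, 3)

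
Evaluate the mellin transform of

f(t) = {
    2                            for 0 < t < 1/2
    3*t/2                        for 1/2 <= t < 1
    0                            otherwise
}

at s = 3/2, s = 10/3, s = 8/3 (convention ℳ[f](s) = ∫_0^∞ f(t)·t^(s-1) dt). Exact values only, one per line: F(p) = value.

integrate the 2 segments split at 1/2, then add the results
piece [0, 1/2): integrate 2 against the kernel
the [1/2, 1) slice contributes ∫ 3*t/2·t^(s-1) dt

F(3/2) = 31*sqrt(2)/120 + 3/5
F(10/3) = 111*2**(2/3)/4160 + 9/26
F(8/3) = 3*2**(1/3)/44 + 9/22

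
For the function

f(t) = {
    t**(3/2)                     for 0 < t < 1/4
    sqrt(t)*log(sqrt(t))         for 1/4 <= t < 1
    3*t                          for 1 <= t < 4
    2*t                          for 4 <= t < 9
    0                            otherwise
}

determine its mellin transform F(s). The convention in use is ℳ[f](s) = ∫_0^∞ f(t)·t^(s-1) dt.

(16*2**(4*s)*(2*s + 3)*(4*s - 4*(s + 1)**2 + 3) + 8*2**(2*s)*(s + 1)*(2*s + 3) - 12*2**(2*s)*(2*s + 3)*(4*s - 4*(s + 1)**2 + 3) + 72*6**(2*s)*(2*s + 3)*(4*s - 4*(s + 1)**2 + 3) - 8*(s + 1)**2*(2*s + 3)*log(2) - 4*(s + 1)*(2*s + 3) + 4*(s + 1)*(2*s + 3)*log(2) + (s + 1)*(4*s - 4*(s + 1)**2 + 3))/(4*2**(2*s)*(s + 1)*(2*s + 3)*(4*s - 4*(s + 1)**2 + 3))
  Re(s) > -3/2

remove the shared t-power first: sqrt(t) on [0, 1/4); log(sqrt(t))/sqrt(t) on [1/4, 1); 3 on [1, 4); …
undo the power substitution: t on [0, 1/2); log(t)/t on [1/2, 1); 3 on [1, 2); …
summing 4 kernel integrals split by 1/4, 1, 4 yields ℳ[f](s)
on [0, 1/4) integrate f = t**(3/2) against the kernel
segment 1/4 to 1 holds sqrt(t)*log(sqrt(t)); add its integral
the [1, 4) slice contributes ∫ 3*t·t^(s-1) dt
for t in [4, 9): the term is ∫ 2*t·t^(s-1)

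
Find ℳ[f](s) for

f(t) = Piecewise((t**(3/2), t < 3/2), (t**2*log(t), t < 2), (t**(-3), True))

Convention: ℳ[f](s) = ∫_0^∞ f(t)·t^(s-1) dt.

reversing the shared t-power: sqrt(t) on [0, 3/2); t*log(t) on [3/2, 2); t**(-4) on [2, ∞)
cuts at 3/2, 2: linearity sums the 3 kernel integrals
[0, 3/2) adds the kernel integral of t**(3/2)
∫ over [3/2, 2) of t**2*log(t)·t^(s-1) joins the sum
piece [2, ∞): integrate t**(-3) against the kernel

(-32*2**(2*s)*(s - 3)*(2*s + 3) + 3**s*(s - 3)*(s + 1)*(2*s + 3)*(-18*log(3) + 18*log(2)) + 3**s*(s - 3)*(2*s + 3)*(-18*log(3) + 18*log(2)) + 18*3**s*(s - 3)*(2*s + 3) + 12*3**s*sqrt(6)*(s - 3)*(2*s + (s + 1)**2 + 3) + 32*4**s*(s - 3)*(s + 1)*(2*s + 3)*log(2) + 32*4**s*(s - 3)*(2*s + 3)*log(2) - 4**s*(2*s + 3)*(2*s + (s + 1)**2 + 3))/(8*2**s*(s - 3)*(2*s + 3)*(2*s + (s + 1)**2 + 3))
  -3/2 < Re(s) < 3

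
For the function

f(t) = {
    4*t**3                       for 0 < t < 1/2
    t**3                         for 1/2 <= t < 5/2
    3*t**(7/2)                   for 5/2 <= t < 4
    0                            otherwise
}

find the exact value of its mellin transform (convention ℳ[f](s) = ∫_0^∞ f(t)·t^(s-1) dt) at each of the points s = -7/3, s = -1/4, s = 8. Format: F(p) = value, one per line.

integrate the 3 segments split at 1/2, 5/2, then add the results
on [0, 1/2): add ∫ 4*t**3·t^(s-1) dt
segment [1/2, 5/2) carries t**3; integrate it
piece [5/2, 4): integrate 3*t**(7/2) against the kernel

F(-7/3) = -45*2**(5/6)*5**(1/6)/14 + 3*2**(1/3)*5**(2/3)/4 + 351*2**(1/3)/28
F(-1/4) = -375*2**(3/4)*5**(1/4)/52 + 3*2**(1/4)/22 + 25*2**(1/4)*5**(3/4)/22 + 768*sqrt(2)/13
F(8) = 35468575409/16192 - 146484375*sqrt(10)/47104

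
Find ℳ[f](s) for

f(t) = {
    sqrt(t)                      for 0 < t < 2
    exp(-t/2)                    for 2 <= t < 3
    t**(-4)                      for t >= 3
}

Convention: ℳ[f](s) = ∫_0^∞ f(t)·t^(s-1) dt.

decompose at 2, 3; ℳ[f](s) sums the 3 pieces' integrals
piece [0, 2): integrate sqrt(t) against the kernel
[2, 3) adds the kernel integral of exp(-t/2)
between 3 and ∞ the integrand is t**(-4)·t^(s-1)

(2**s*(s - 4)*(2*s + 1)*uppergamma(s, 1) - 2**s*(s - 4)*(2*s + 1)*uppergamma(s, 3/2) + 2*2**(s + 1/2)*(s - 4) - 3**s*(2*s + 1)/81)/((s - 4)*(2*s + 1))
  -1/2 < Re(s) < 4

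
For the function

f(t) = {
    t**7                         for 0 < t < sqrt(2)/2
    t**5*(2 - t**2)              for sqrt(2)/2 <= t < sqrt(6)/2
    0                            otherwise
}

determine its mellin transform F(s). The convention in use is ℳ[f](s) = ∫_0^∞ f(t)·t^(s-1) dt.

2**(-s/2 - 7/2)*(3**(s/2 + 5/2)*(s + 5) + 8*3**(s/2 + 5/2) - 2*s - 18)/((s + 5)*(s + 7))
  Re(s) > -7

undo the power substitution: t**(7/2) on [0, 1/2); t**(5/2)*(2 - t) on [1/2, 3/2)
back out the shared t-power: t**3 on [0, 1/2); t**2*(2 - t) on [1/2, 3/2)
reversing the shared t-power: t on [0, 1/2); 2 - t on [1/2, 3/2)
slice at sqrt(2)/2, transform all 2 pieces, and sum them
∫ over [0, sqrt(2)/2) of t**7·t^(s-1) joins the sum
segment sqrt(2)/2 to sqrt(6)/2 holds t**5*(2 - t**2); add its integral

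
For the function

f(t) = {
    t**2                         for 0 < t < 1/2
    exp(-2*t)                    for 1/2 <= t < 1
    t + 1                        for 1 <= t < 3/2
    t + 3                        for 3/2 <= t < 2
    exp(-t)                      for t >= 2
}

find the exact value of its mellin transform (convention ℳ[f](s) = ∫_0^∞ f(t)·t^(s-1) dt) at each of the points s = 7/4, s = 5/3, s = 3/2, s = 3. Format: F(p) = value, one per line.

f breaks at 1/2, 1, 3/2, 2 into 5 integrals to sum
over [0, 1/2), the kernel integral of t**2 enters the sum
[1/2, 1) adds the kernel integral of exp(-2*t)
the [1, 3/2) slice contributes ∫ (t + 1)·t^(s-1) dt
∫ over [3/2, 2) of (t + 3)·t^(s-1) joins the sum
piece [2, ∞): integrate exp(-t) against the kernel

F(7/4) = 2**(1/4)*(-3960*3**(3/4) - 2160*2**(3/4) - 1155*uppergamma(7/4, 2) + 77 + 1155*uppergamma(7/4, 1) + 2310*2**(3/4)*uppergamma(7/4, 2) + 22560*sqrt(2))/4620
F(5/3) = 2**(1/3)*(-792*3**(2/3) - 429*2**(2/3) - 220*uppergamma(5/3, 2) + 15 + 220*uppergamma(5/3, 1) + 440*2**(2/3)*uppergamma(5/3, 2) + 4488*2**(1/3))/880
F(3/2) = sqrt(2)*(210*E + 210*sqrt(2)*(-1 + sqrt(pi)*exp(2)*erfc(sqrt(2)) + 2*sqrt(2)) + (-840*sqrt(3) - 448*sqrt(2) - 105*sqrt(pi)*erfc(sqrt(2)) + 105*sqrt(pi)*erfc(1) + 4719)*exp(2))*exp(-2)/840
F(3) = (300*E + 4200 + 4403*exp(2))*exp(-2)/480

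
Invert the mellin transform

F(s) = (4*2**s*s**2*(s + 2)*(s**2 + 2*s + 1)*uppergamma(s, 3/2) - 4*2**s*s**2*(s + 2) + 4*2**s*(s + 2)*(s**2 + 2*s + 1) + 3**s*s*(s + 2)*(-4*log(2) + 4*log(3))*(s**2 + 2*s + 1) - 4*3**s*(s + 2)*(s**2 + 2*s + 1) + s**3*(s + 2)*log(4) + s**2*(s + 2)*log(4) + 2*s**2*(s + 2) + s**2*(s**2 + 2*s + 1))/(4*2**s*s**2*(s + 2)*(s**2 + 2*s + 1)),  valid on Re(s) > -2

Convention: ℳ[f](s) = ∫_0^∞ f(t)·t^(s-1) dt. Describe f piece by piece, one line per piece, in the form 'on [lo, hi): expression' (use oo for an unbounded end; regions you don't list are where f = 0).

treat the 4 regions marked off by 1/2, 1, 3/2 separately and sum
between 0 and 1/2 the integrand is t**2·t^(s-1)
the [1/2, 1) slice contributes ∫ t*log(t)·t^(s-1) dt
for t in [1, 3/2): the term is ∫ log(t)·t^(s-1)
over [3/2, ∞), the kernel integral of exp(-t) enters the sum

on [0, 1/2): t**2
on [1/2, 1): t*log(t)
on [1, 3/2): log(t)
on [3/2, oo): exp(-t)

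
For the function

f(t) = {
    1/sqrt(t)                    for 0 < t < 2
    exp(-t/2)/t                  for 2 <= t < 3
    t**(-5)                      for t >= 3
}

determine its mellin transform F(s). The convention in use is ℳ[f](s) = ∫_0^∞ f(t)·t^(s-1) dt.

(243*2**s*(s - 5)*(2*s - 1)*uppergamma(s - 1, 1) - 243*2**s*(s - 5)*(2*s - 1)*uppergamma(s - 1, 3/2) + 243*2**(s + 3/2)*(s - 5) + 2*3**s*(1 - 2*s))/(486*(s - 5)*(2*s - 1))
  1/2 < Re(s) < 5

undo the shared t-power: sqrt(t) on [0, 2); exp(-t/2) on [2, 3); t**(-4) on [3, ∞)
along the cuts 2, 3, ℳ[f](s) splits into 3 integrals
between 0 and 2 the integrand is 1/sqrt(t)·t^(s-1)
the [2, 3) slice contributes ∫ exp(-t/2)/t·t^(s-1) dt
segment [3, ∞) carries t**(-5); integrate it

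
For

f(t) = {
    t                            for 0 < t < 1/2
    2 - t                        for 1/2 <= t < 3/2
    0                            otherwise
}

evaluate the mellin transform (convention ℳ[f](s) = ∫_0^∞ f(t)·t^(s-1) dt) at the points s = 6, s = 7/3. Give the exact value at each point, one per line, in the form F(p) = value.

along the cuts 1/2, ℳ[f](s) splits into 2 integrals
between 0 and 1/2 the integrand is t·t^(s-1)
on [1/2, 3/2): add ∫ (2 - t)·t^(s-1) dt

F(6) = 3637/2688
F(7/3) = 3*2**(2/3)*(-26 + 171*3**(1/3))/1120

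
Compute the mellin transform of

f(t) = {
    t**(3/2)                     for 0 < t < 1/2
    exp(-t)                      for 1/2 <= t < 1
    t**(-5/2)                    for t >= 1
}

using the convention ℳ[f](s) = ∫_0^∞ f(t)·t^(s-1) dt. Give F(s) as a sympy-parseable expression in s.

integrate the 3 segments split at 1/2, 1, then add the results
the [0, 1/2) slice contributes ∫ t**(3/2)·t^(s-1) dt
the [1/2, 1) slice contributes ∫ exp(-t)·t^(s-1) dt
for t in [1, ∞): the term is ∫ t**(-5/2)·t^(s-1)

(2*2**s*(2*s - 5)*(2*s + 3)*uppergamma(s, 1/2) - 2*2**s*(2*s - 5)*(2*s + 3)*uppergamma(s, 1) - 4*2**s*(2*s + 3) + sqrt(2)*(2*s - 5))/(2*2**s*(2*s - 5)*(2*s + 3))
  -3/2 < Re(s) < 5/2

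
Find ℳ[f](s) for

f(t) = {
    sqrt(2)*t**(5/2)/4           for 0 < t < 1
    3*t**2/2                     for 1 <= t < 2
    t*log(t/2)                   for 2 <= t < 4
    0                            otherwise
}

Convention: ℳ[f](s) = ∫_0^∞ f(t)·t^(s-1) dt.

undo the shared t-power: sqrt(2)*t**(3/2)/4 on [0, 1); 3*t/2 on [1, 2); log(t/2) on [2, 4)
reversing the common scale on t: t**(3/2) on [0, 1/2); 3*t on [1/2, 1); log(t) on [1, 2)
breakpoints 1, 2: one integral from each of the 3 segments
∫ sqrt(2)*t**(5/2)/4·t^(s-1) over [0, 1)
∫ over [1, 2) of 3*t**2/2·t^(s-1) joins the sum
for t in [2, 4): the term is ∫ t*log(t/2)·t^(s-1)

(8*2**(2*s)*(s + 1)*(s + 2)*(2*s + 5)*log(2) - 8*2**(2*s)*(s + 2)*(2*s + 5) + 12*2**s*(s + 1)**2*(2*s + 5) + 4*2**s*(s + 2)*(2*s + 5) + sqrt(2)*(s + 1)**2*(s + 2) - 3*(s + 1)**2*(2*s + 5))/(2*(s + 1)**2*(s + 2)*(2*s + 5))
  Re(s) > -5/2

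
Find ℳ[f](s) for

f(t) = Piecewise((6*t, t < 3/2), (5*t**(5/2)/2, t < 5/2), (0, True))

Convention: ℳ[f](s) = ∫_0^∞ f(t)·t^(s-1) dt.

integrate the 2 segments split at 3/2, then add the results
segment [0, 3/2) carries 6*t; integrate it
over [3/2, 5/2), the kernel integral of 5*t**(5/2)/2 enters the sum

(6*(3/2)**(s + 1)*(2*s + 5) - 5*(3/2)**(s + 5/2)*(s + 1) + 5*(5/2)**(s + 5/2)*(s + 1))/((s + 1)*(2*s + 5))
  Re(s) > -1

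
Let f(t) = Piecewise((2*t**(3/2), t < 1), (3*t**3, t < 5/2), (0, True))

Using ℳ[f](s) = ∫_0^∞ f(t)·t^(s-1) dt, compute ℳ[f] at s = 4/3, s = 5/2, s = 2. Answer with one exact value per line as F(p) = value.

F(4/3) = 3/221 + 5625*2**(2/3)*5**(1/3)/416
F(5/2) = -1/22 + 9375*sqrt(10)/352
F(2) = 65593/1120

breakpoints 1: one integral from each of the 2 segments
for t in [0, 1): the term is ∫ 2*t**(3/2)·t^(s-1)
over [1, 5/2), the kernel integral of 3*t**3 enters the sum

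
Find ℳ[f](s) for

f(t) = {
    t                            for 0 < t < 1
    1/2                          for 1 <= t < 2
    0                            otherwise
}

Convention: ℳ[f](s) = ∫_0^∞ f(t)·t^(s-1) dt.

cuts at 1: linearity sums the 2 kernel integrals
segment [0, 1) carries t; integrate it
on [1, 2) integrate f = 1/2 against the kernel

(2**s*(s + 1) + s - 1)/(2*s*(s + 1))
  Re(s) > -1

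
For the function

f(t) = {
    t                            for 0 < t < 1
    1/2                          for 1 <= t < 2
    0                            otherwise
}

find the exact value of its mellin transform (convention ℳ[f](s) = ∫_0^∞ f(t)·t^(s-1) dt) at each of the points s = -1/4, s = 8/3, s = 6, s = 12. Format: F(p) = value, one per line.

linearity at 1 turns ℳ[f](s) into 2 summed integrals
[0, 1) adds the kernel integral of t
on [1, 2): add ∫ 1/2·t^(s-1) dt

F(-1/4) = 10/3 - 2**(3/4)
F(8/3) = 15/176 + 3*2**(2/3)/4
F(6) = 151/28
F(12) = 17753/104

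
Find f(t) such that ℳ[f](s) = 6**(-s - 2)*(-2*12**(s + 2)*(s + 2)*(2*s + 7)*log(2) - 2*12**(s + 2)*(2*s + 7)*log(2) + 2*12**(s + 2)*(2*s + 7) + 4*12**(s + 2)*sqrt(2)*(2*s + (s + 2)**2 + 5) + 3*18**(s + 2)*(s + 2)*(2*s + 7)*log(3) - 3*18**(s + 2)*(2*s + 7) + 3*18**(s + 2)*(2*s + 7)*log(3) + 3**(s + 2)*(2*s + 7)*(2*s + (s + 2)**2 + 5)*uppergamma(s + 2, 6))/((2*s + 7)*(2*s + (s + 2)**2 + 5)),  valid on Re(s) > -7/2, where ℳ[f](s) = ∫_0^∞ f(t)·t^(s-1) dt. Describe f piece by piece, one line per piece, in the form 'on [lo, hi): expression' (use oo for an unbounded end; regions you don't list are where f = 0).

on [0, 2): t**(7/2)
on [2, 3): t**3*log(t)
on [3, oo): t**2*exp(-2*t)

the shared t-power comes off first: t**(3/2) on [0, 2); t*log(t) on [2, 3); exp(-2*t) on [3, ∞)
integrate the 3 segments split at 2, 3, then add the results
[0, 2) adds the kernel integral of t**(7/2)
segment 2 to 3 holds t**3*log(t); add its integral
between 3 and ∞ the integrand is t**2*exp(-2*t)·t^(s-1)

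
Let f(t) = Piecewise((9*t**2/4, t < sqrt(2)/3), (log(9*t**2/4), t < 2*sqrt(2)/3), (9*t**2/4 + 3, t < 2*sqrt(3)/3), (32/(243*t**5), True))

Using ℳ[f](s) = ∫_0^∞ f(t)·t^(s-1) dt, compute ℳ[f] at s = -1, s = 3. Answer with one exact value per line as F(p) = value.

F(-1) = sqrt(2)*(-486*log(2) + sqrt(2) + 648)/216
F(3) = sqrt(2)*(-1139 + 30*sqrt(2) + 270*log(2) + 864*sqrt(6))/1215

peel off the common scale on t: t**2 on [0, sqrt(2)/2); log(t**2) on [sqrt(2)/2, sqrt(2)); t**2 + 3 on [sqrt(2), sqrt(3)); …
reversing the power substitution: t on [0, 1/2); log(t) on [1/2, 2); t + 3 on [2, 3); …
linearity at sqrt(2)/3, 2*sqrt(2)/3, 2*sqrt(3)/3 turns ℳ[f](s) into 4 summed integrals
∫ 9*t**2/4·t^(s-1) over [0, sqrt(2)/3)
[sqrt(2)/3, 2*sqrt(2)/3) adds the kernel integral of log(9*t**2/4)
∫ (9*t**2/4 + 3)·t^(s-1) over [2*sqrt(2)/3, 2*sqrt(3)/3)
on [2*sqrt(3)/3, ∞) integrate f = 32/(243*t**5) against the kernel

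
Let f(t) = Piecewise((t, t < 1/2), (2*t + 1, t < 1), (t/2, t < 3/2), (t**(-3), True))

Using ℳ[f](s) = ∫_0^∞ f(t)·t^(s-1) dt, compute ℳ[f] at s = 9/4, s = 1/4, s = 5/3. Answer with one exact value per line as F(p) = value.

the 4 pieces separated at 1/2, 1, 3/2 each add one integral
on [0, 1/2): add ∫ t·t^(s-1) dt
on [1/2, 1) integrate f = (2*t + 1) against the kernel
piece [1, 3/2): integrate t/2 against the kernel
piece [3/2, ∞): integrate t**(-3) against the kernel

F(9/4) = 2**(3/4)*(-70 + 424*2**(1/4) + 659*3**(1/4))/936
F(1/4) = 2**(3/4)*(-6534 + 1051*3**(1/4) + 7722*2**(1/4))/2970
F(5/3) = 2**(1/3)*(-378 + 725*3**(2/3) + 1116*2**(2/3))/1920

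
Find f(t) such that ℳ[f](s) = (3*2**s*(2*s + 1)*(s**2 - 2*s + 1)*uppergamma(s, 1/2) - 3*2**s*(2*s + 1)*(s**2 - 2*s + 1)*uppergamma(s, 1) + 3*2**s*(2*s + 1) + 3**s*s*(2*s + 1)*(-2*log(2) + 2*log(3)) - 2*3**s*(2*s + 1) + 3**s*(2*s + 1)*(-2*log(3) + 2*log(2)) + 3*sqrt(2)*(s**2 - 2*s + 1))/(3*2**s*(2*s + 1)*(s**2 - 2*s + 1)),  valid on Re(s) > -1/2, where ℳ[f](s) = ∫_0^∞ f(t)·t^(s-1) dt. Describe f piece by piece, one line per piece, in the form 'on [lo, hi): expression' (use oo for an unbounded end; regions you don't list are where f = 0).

split f at 1/2, 1: ℳ[f](s) collects 3 kernel integrals
for t in [0, 1/2): the term is ∫ sqrt(t)·t^(s-1)
[1/2, 1) adds the kernel integral of exp(-t)
for t in [1, 3/2): the term is ∫ log(t)/t·t^(s-1)

on [0, 1/2): sqrt(t)
on [1/2, 1): exp(-t)
on [1, 3/2): log(t)/t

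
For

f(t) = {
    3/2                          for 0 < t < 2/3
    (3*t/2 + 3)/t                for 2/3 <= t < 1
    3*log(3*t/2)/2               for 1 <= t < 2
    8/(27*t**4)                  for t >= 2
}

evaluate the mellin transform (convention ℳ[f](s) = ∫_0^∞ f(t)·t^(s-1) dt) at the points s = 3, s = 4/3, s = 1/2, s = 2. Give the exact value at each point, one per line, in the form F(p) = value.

F(3) = 17/54 + log(27*sqrt(6))
F(4/3) = -3*2**(1/3)*3**(2/3) - 241*2**(1/3)/144 - 9*log(3)/8 + 9*log(2)/8 + 9*2**(1/3)*log(3)/4 + 351/32
F(1/2) = -1133*sqrt(2)/189 + 3 + log(8*3**(-3 + 3*sqrt(2))) + 3*sqrt(6)
F(2) = 143/216 + log(9*24**(1/4))

reversing the shared t-power: 3*t/2 on [0, 2/3); 3*t/2 + 3 on [2/3, 1); 3*t*log(3*t/2)/2 on [1, 2); …
reversing the common scale on t: t on [0, 1); t + 3 on [1, 3/2); t*log(t) on [3/2, 3); …
split f at 2/3, 1, 2: ℳ[f](s) collects 4 kernel integrals
for t in [0, 2/3): the term is ∫ 3/2·t^(s-1)
over [2/3, 1), the kernel integral of (3*t/2 + 3)/t enters the sum
∫ over [1, 2) of 3*log(3*t/2)/2·t^(s-1) joins the sum
on [2, ∞) integrate f = 8/(27*t**4) against the kernel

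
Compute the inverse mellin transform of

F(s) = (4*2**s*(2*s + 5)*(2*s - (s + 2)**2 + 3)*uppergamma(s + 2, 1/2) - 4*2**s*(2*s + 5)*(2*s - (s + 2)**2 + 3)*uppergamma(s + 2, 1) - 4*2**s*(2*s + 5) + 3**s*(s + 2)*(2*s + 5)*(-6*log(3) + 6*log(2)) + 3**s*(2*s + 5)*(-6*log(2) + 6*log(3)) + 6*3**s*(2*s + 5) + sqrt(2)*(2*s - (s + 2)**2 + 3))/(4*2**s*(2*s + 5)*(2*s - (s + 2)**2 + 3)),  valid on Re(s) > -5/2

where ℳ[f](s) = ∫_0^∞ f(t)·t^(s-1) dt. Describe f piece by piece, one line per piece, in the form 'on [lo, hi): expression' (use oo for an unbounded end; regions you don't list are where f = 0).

on [0, 1/2): t**(5/2)
on [1/2, 1): t**2*exp(-t)
on [1, 3/2): t*log(t)

peel off the shared t-power: sqrt(t) on [0, 1/2); exp(-t) on [1/2, 1); log(t)/t on [1, 3/2)
split f at 1/2, 1: ℳ[f](s) collects 3 kernel integrals
for t in [0, 1/2): the term is ∫ t**(5/2)·t^(s-1)
between 1/2 and 1 the integrand is t**2*exp(-t)·t^(s-1)
the [1, 3/2) slice contributes ∫ t*log(t)·t^(s-1) dt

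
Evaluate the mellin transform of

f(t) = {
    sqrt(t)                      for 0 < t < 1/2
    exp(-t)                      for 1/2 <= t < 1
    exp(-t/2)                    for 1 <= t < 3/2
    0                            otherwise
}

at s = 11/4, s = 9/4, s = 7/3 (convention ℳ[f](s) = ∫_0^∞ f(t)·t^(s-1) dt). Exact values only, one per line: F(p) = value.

treat the 3 regions marked off by 1/2, 1 separately and sum
between 0 and 1/2 the integrand is sqrt(t)·t^(s-1)
piece [1/2, 1): integrate exp(-t) against the kernel
on [1, 3/2): add ∫ exp(-t/2)·t^(s-1) dt

F(11/4) = -4*2**(3/4)*uppergamma(11/4, 3/4) - uppergamma(11/4, 1) + 2**(3/4)/52 + uppergamma(11/4, 1/2) + 4*2**(3/4)*uppergamma(11/4, 1/2)
F(9/4) = -4*2**(1/4)*uppergamma(9/4, 3/4) - uppergamma(9/4, 1) + 2**(1/4)/22 + uppergamma(9/4, 1/2) + 4*2**(1/4)*uppergamma(9/4, 1/2)
F(7/3) = -4*2**(1/3)*uppergamma(7/3, 3/4) - uppergamma(7/3, 1) + 3*2**(1/6)/68 + uppergamma(7/3, 1/2) + 4*2**(1/3)*uppergamma(7/3, 1/2)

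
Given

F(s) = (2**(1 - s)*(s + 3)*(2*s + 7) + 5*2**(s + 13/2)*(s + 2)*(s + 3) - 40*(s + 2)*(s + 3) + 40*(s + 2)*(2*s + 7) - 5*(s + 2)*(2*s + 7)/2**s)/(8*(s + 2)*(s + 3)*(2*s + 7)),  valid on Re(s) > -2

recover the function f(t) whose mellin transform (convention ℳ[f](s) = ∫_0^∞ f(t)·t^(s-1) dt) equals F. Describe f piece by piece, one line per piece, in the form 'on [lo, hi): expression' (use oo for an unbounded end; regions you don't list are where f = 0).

integrate the 3 segments split at 1/2, 1, then add the results
[0, 1/2) adds the kernel integral of t**2
piece [1/2, 1): integrate 5*t**3 against the kernel
the [1, 2) slice contributes ∫ 5*t**(7/2)/2·t^(s-1) dt

on [0, 1/2): t**2
on [1/2, 1): 5*t**3
on [1, 2): 5*t**(7/2)/2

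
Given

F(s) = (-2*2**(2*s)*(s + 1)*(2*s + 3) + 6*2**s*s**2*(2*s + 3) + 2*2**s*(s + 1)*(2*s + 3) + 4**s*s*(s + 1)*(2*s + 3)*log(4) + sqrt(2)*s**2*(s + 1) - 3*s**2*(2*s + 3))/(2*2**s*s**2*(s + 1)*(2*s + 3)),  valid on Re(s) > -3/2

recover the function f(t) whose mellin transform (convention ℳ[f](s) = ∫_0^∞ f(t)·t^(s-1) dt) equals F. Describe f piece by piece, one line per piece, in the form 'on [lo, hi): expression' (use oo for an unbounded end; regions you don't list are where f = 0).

on [0, 1/2): t**(3/2)
on [1/2, 1): 3*t
on [1, 2): log(t)

the 3 pieces separated at 1/2, 1 each add one integral
segment 0 to 1/2 holds t**(3/2); add its integral
between 1/2 and 1 the integrand is 3*t·t^(s-1)
∫ over [1, 2) of log(t)·t^(s-1) joins the sum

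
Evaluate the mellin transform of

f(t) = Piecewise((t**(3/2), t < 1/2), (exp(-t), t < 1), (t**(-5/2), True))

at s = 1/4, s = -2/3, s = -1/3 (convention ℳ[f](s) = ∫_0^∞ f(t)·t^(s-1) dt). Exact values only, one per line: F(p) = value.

treat the 3 regions marked off by 1/2, 1 separately and sum
on [0, 1/2): add ∫ t**(3/2)·t^(s-1) dt
between 1/2 and 1 the integrand is exp(-t)·t^(s-1)
for t in [1, ∞): the term is ∫ t**(-5/2)·t^(s-1)

F(1/4) = -uppergamma(1/4, 1) + 2**(1/4)/7 + 4/9 + uppergamma(1/4, 1/2)
F(-2/3) = -uppergamma(-2/3, 1) + 6/19 + uppergamma(-2/3, 1/2) + 3*2**(1/6)/5
F(-1/3) = -uppergamma(-1/3, 1) + 6/17 + 3*2**(5/6)/14 + uppergamma(-1/3, 1/2)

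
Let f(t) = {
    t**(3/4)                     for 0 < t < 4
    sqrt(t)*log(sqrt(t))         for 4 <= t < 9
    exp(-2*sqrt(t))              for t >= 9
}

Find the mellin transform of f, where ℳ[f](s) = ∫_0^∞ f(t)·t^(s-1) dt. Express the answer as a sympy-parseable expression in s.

2*(-4*144**s*s*(4*s + 3)*log(2) - 2*144**s*(4*s + 3)*log(2) + 2*144**s*(4*s + 3) + 4*144**s*sqrt(2)*(4*s**2 + 4*s + 1) + 6*324**s*s*(4*s + 3)*log(3) - 3*324**s*(4*s + 3) + 3*324**s*(4*s + 3)*log(3) + 9**s*(4*s + 3)*(4*s**2 + 4*s + 1)*uppergamma(2*s, 6))/(36**s*(4*s + 3)*(4*s**2 + 4*s + 1))
  Re(s) > -3/4

strip the power substitution: t**(3/2) on [0, 2); t*log(t) on [2, 3); exp(-2*t) on [3, ∞)
slice at 4, 9, transform all 3 pieces, and sum them
∫ over [0, 4) of t**(3/4)·t^(s-1) joins the sum
segment [4, 9) carries sqrt(t)*log(sqrt(t)); integrate it
segment [9, ∞) carries exp(-2*sqrt(t)); integrate it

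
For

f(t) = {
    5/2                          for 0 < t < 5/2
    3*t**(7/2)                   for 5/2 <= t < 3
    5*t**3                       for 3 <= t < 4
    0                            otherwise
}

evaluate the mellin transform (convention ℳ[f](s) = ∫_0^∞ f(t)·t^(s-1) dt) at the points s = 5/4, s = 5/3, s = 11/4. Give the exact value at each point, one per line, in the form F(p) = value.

split f at 5/2, 3: ℳ[f](s) collects 3 kernel integrals
∫ 5/2·t^(s-1) over [0, 5/2)
the [5/2, 3) slice contributes ∫ 3*t**(7/2)·t^(s-1) dt
between 3 and 4 the integrand is 5*t**3·t^(s-1)

F(5/4) = -1620*3**(1/4)/17 - 1875*2**(1/4)*5**(3/4)/152 + 5*2**(3/4)*5**(1/4)/2 + 972*3**(3/4)/19 + 5120*sqrt(2)/17
F(5/3) = -1215*3**(2/3)/14 - 28125*2**(5/6)*5**(1/6)/992 + 15*2**(1/3)*5**(2/3)/8 + 4374*3**(1/6)/31 + 3840*2**(1/3)/7
F(11/4) = -4860*3**(3/4)/23 - 1875*2**(3/4)*5**(1/4)/32 + 125*2**(1/4)*5**(3/4)/44 + 8748*3**(1/4)/25 + 40960*sqrt(2)/23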